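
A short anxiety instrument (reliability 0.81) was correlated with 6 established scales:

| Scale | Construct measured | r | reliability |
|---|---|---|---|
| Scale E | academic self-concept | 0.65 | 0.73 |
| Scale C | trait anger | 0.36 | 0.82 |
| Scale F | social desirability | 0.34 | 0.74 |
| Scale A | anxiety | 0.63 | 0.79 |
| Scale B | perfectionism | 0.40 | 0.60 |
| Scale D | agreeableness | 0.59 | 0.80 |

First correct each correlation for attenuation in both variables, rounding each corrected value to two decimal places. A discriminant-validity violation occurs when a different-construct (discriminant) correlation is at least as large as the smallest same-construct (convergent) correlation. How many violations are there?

1

Disattenuated r (r / √(r_scale · r_new)):
  Scale E (disc): 0.65 / √(0.73·0.81) = 0.85
  Scale C (disc): 0.36 / √(0.82·0.81) = 0.44
  Scale F (disc): 0.34 / √(0.74·0.81) = 0.44
  Scale A (conv): 0.63 / √(0.79·0.81) = 0.79
  Scale B (disc): 0.40 / √(0.60·0.81) = 0.57
  Scale D (disc): 0.59 / √(0.80·0.81) = 0.73
Smallest convergent = 0.79. Discriminant values: 0.85, 0.44, 0.44, 0.57, 0.73; count ≥ 0.79 → 1.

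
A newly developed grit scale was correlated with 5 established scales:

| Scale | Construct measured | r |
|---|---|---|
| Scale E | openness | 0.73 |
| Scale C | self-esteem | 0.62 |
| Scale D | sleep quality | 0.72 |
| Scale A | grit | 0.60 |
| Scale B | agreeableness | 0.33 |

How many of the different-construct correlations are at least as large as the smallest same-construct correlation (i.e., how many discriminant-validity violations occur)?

3

Convergent (same construct = grit): Scale A.
Smallest convergent = 0.60. Discriminant values: 0.73, 0.62, 0.72, 0.33; count ≥ 0.60 → 3.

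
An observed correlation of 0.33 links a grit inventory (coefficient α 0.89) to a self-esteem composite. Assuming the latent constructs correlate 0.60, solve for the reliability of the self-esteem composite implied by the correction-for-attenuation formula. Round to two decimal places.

r_true = r_obs / √(r_xx · r_yy) ⇒ 0.60 = 0.33 / √(0.89 · r_yy).
√(0.89 · r_yy) = 0.33 / 0.60 = 0.5500; 0.89 · r_yy = 0.3025; r_yy = 0.3025 / 0.89 ≈ 0.34.

0.34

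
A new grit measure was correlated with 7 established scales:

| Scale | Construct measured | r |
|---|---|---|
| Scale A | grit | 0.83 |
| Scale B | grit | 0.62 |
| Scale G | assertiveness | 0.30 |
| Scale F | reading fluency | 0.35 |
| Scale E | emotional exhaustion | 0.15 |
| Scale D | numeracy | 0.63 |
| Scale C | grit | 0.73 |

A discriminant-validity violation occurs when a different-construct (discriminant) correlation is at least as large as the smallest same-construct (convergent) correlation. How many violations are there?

Convergent (same construct = grit): Scale A, Scale B, Scale C.
Smallest convergent = 0.62. Discriminant values: 0.30, 0.35, 0.15, 0.63; count ≥ 0.62 → 1.

1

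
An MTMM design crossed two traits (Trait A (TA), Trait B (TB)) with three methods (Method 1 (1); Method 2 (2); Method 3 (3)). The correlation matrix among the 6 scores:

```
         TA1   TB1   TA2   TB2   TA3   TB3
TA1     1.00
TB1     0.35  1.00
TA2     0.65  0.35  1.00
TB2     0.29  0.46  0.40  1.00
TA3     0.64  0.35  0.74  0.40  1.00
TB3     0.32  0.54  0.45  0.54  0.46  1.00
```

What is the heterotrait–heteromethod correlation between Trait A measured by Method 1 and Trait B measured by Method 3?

0.32

Different traits and methods: r(TA1, TB3) = 0.32.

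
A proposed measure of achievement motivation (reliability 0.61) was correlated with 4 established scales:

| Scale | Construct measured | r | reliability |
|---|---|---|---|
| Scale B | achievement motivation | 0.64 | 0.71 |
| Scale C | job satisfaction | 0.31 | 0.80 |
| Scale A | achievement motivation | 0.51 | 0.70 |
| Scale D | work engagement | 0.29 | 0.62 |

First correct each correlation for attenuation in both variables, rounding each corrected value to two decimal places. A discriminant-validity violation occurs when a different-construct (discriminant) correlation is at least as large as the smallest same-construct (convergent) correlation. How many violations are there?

Disattenuated r (r / √(r_scale · r_new)):
  Scale B (conv): 0.64 / √(0.71·0.61) = 0.97
  Scale C (disc): 0.31 / √(0.80·0.61) = 0.44
  Scale A (conv): 0.51 / √(0.70·0.61) = 0.78
  Scale D (disc): 0.29 / √(0.62·0.61) = 0.47
Smallest convergent = 0.78. Discriminant values: 0.44, 0.47; count ≥ 0.78 → 0.

0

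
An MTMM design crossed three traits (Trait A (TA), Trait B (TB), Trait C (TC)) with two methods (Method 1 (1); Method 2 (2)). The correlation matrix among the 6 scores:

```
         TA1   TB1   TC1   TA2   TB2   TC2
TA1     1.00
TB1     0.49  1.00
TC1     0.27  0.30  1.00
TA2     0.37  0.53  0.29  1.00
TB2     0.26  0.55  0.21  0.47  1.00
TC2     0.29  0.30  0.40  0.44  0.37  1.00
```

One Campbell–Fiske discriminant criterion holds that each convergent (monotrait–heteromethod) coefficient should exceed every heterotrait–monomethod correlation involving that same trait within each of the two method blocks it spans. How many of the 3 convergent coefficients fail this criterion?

2

Each convergent coefficient versus the relevant comparison correlations:
TA (methods 1·2): 0.37 vs {0.49, 0.47, 0.27, 0.44} → fail.
TB (methods 1·2): 0.55 vs {0.49, 0.47, 0.30, 0.37} → pass.
TC (methods 1·2): 0.40 vs {0.27, 0.44, 0.30, 0.37} → fail.
2 of 3 fail.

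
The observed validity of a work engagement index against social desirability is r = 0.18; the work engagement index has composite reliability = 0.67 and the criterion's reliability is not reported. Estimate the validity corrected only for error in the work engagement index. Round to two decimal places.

Single correction: r_c = r_obs / √r_xx = 0.18 / √0.67 = 0.18 / 0.8185 ≈ 0.22.

0.22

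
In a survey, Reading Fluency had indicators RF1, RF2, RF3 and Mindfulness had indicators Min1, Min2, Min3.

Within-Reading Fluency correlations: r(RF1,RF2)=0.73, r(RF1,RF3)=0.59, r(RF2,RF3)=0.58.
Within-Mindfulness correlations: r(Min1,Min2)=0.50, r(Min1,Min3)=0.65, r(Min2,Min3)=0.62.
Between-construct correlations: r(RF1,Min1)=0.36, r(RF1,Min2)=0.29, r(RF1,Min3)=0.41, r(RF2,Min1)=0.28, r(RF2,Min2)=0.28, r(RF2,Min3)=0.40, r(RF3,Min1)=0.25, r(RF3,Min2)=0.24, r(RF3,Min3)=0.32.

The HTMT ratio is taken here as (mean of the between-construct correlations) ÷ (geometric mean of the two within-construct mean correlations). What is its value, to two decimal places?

Mean between = 2.83/9 = 0.3144.
Mean within-RF = 1.90/3 = 0.6333; mean within-Min = 1.77/3 = 0.5900.
Geometric mean = √(0.6333 × 0.5900) = 0.6113.
HTMT = 0.3144 / 0.6113 = 0.51.

0.51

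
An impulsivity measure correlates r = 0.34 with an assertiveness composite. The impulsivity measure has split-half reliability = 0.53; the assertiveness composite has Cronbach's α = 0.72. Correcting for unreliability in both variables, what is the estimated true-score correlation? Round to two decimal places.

r_true = r_obs / √(r_xx · r_yy) = 0.34 / √(0.53 × 0.72) = 0.34 / √0.3816 = 0.34 / 0.6177 ≈ 0.55.

0.55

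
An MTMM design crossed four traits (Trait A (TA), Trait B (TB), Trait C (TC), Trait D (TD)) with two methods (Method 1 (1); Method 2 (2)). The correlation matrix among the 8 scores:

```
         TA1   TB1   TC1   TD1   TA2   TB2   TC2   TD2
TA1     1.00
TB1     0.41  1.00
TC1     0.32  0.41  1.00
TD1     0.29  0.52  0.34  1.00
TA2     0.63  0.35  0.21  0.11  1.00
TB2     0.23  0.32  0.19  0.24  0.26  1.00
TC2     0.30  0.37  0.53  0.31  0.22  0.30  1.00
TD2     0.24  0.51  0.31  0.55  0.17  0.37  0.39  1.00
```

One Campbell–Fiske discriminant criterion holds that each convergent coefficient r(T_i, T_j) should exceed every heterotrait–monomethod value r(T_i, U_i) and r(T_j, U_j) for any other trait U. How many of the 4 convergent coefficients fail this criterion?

1

Each convergent coefficient versus the relevant comparison correlations:
TA (methods 1·2): 0.63 vs {0.41, 0.26, 0.32, 0.22, 0.29, 0.17} → pass.
TB (methods 1·2): 0.32 vs {0.41, 0.26, 0.41, 0.30, 0.52, 0.37} → fail.
TC (methods 1·2): 0.53 vs {0.32, 0.22, 0.41, 0.30, 0.34, 0.39} → pass.
TD (methods 1·2): 0.55 vs {0.29, 0.17, 0.52, 0.37, 0.34, 0.39} → pass.
1 of 4 fail.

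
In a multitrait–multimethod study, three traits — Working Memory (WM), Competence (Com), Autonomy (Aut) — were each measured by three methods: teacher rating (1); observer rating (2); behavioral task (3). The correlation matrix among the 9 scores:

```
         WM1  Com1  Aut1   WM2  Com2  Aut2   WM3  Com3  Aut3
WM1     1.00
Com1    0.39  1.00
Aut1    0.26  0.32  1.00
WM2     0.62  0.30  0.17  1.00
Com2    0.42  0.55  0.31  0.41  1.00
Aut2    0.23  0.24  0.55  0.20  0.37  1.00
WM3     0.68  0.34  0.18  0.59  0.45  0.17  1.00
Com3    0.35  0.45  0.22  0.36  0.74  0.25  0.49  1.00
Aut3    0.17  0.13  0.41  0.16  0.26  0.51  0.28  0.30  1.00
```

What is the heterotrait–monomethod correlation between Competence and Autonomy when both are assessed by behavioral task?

0.30

Different traits, same method: r(Com3, Aut3) = 0.30.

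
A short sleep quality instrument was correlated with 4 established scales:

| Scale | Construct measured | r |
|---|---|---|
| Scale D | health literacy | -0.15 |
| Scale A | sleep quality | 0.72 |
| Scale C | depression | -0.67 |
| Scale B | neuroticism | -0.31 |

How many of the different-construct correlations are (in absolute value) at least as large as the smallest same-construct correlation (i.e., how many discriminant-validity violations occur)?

0

Convergent (same construct = sleep quality): Scale A.
Smallest convergent = 0.72. Discriminant |r|: 0.15, 0.67, 0.31; count ≥ 0.72 → 0.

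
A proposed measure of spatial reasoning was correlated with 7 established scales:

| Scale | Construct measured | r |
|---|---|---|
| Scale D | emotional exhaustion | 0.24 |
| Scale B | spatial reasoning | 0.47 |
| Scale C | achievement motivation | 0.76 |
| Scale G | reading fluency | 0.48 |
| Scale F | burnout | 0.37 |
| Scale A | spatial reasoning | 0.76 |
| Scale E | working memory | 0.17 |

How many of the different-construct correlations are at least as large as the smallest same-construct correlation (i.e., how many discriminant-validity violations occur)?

Convergent (same construct = spatial reasoning): Scale B, Scale A.
Smallest convergent = 0.47. Discriminant values: 0.24, 0.76, 0.48, 0.37, 0.17; count ≥ 0.47 → 2.

2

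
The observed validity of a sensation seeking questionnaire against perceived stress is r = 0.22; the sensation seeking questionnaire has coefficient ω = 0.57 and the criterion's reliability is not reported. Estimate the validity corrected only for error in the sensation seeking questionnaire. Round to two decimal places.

0.29

Single correction: r_c = r_obs / √r_xx = 0.22 / √0.57 = 0.22 / 0.7550 ≈ 0.29.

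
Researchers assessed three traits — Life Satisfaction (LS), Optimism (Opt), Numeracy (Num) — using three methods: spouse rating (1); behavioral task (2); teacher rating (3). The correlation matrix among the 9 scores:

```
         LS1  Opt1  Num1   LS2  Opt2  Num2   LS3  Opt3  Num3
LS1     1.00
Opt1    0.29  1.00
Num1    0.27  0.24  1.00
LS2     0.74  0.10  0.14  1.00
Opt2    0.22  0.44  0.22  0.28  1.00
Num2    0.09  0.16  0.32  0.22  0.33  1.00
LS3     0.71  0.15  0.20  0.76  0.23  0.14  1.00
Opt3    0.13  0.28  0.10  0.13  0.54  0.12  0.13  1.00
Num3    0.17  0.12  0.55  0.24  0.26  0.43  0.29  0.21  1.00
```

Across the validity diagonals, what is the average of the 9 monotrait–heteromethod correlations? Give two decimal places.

Convergent values: 0.74, 0.71, 0.76, 0.44, 0.28, 0.54, 0.32, 0.55, 0.43; mean = 4.77/9 = 0.53.

0.53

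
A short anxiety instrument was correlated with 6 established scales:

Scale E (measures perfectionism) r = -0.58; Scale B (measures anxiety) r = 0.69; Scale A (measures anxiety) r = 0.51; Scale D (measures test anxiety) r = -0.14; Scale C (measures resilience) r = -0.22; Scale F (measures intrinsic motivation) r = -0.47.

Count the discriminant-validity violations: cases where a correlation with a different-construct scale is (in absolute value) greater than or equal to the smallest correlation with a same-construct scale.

1

Convergent (same construct = anxiety): Scale B, Scale A.
Smallest convergent = 0.51. Discriminant |r|: 0.58, 0.14, 0.22, 0.47; count ≥ 0.51 → 1.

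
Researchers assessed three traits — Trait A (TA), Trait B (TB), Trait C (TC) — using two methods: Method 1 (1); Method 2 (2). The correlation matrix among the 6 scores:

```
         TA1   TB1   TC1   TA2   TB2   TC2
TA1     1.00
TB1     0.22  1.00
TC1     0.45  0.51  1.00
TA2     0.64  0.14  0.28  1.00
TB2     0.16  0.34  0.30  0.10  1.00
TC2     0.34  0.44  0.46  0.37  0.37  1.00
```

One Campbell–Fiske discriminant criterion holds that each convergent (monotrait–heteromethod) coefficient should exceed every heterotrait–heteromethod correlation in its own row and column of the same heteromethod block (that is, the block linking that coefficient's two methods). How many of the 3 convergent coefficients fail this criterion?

1

Convergent coefficients and their comparison sets:
TA (methods 1·2): 0.64 vs {0.16, 0.14, 0.34, 0.28} → pass.
TB (methods 1·2): 0.34 vs {0.14, 0.16, 0.44, 0.30} → fail.
TC (methods 1·2): 0.46 vs {0.28, 0.34, 0.30, 0.44} → pass.
1 of 3 fail.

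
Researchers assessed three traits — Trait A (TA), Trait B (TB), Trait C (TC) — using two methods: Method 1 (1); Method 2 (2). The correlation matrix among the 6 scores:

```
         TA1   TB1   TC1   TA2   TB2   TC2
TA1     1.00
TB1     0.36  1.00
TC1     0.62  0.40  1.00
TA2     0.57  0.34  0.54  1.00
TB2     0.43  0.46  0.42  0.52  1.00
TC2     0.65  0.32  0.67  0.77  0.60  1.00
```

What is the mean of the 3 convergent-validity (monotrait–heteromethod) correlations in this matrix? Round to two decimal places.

Convergent values: 0.57, 0.46, 0.67; mean = 1.70/3 = 0.57.

0.57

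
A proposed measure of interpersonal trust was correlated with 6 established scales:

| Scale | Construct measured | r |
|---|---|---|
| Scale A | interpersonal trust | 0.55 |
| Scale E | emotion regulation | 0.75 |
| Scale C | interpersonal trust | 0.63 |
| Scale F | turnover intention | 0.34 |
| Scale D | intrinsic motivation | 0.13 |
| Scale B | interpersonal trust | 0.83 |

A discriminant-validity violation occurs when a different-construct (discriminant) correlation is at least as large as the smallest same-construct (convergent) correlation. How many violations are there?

1

Convergent (same construct = interpersonal trust): Scale A, Scale C, Scale B.
Smallest convergent = 0.55. Discriminant values: 0.75, 0.34, 0.13; count ≥ 0.55 → 1.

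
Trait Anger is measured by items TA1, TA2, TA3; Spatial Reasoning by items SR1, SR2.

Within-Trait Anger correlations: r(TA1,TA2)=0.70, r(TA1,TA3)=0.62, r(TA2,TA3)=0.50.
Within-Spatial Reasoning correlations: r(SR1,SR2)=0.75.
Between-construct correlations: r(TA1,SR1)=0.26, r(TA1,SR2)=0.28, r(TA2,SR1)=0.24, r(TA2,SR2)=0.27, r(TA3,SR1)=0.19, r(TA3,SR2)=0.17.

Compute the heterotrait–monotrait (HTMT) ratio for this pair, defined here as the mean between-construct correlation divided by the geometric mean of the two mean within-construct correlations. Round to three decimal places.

Mean heterotrait r = 1.41/6 = 0.2350.
Mean within-TA = 1.82/3 = 0.6067; mean within-SR = 0.75/1 = 0.7500.
Geometric mean = √(0.6067 × 0.7500) = 0.6746.
HTMT = 0.2350 / 0.6746 = 0.348.

0.348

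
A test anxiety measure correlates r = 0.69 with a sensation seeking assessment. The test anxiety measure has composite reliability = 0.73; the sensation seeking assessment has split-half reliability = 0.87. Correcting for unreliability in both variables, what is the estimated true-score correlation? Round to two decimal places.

r_true = r_obs / √(r_xx · r_yy) = 0.69 / √(0.73 × 0.87) = 0.69 / √0.6351 = 0.69 / 0.7969 ≈ 0.87.

0.87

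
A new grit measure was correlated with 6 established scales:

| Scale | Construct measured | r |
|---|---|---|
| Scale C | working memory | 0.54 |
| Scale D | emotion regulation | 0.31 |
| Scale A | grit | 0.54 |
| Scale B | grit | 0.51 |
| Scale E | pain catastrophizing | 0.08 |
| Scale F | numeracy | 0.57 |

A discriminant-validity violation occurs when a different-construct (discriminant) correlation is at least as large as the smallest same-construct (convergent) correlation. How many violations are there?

2

Convergent (same construct = grit): Scale A, Scale B.
Smallest convergent = 0.51. Discriminant values: 0.54, 0.31, 0.08, 0.57; count ≥ 0.51 → 2.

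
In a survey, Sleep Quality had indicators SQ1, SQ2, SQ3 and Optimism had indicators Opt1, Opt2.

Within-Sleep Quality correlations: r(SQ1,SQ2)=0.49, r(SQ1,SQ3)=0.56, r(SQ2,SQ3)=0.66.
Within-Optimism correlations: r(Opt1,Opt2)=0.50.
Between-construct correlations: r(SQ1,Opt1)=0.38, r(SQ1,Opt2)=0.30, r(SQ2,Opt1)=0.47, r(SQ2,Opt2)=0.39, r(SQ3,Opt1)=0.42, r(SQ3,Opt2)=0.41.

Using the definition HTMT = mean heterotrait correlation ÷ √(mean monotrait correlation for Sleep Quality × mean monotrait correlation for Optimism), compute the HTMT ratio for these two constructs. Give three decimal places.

0.740

Mean heterotrait r = 2.37/6 = 0.3950.
Mean within-SQ = 1.71/3 = 0.5700; mean within-Opt = 0.50/1 = 0.5000.
Geometric mean = √(0.5700 × 0.5000) = 0.5339.
HTMT = 0.3950 / 0.5339 = 0.740.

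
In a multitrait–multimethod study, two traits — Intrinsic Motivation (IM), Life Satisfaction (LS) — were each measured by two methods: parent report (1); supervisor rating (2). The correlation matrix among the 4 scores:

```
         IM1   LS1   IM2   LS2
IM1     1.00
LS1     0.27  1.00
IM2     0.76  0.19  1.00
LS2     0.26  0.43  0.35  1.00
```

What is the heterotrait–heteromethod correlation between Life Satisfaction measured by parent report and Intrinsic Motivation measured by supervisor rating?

0.19

Different traits and methods: r(LS1, IM2) = 0.19.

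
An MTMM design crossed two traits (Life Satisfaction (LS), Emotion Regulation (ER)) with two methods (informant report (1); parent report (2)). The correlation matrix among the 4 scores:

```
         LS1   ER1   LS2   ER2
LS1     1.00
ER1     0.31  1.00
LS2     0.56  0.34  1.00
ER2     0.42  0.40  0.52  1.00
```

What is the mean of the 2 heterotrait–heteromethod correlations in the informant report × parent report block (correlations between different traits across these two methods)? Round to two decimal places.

0.38

HTHM values (method 1 × method 2): 0.42, 0.34; mean = 0.76/2 = 0.38.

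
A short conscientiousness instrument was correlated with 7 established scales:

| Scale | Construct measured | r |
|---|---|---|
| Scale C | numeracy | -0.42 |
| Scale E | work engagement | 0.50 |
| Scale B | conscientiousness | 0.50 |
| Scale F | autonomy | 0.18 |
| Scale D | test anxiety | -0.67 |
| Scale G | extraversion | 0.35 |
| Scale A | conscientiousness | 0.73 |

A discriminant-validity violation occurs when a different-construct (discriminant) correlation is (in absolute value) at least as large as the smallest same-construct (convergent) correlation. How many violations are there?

Convergent (same construct = conscientiousness): Scale B, Scale A.
Smallest convergent = 0.50. Discriminant |r|: 0.42, 0.50, 0.18, 0.67, 0.35; count ≥ 0.50 → 2.

2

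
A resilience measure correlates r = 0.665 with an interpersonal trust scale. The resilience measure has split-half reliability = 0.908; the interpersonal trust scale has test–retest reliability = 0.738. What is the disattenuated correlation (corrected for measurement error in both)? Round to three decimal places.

0.812

r_true = r_obs / √(r_xx · r_yy) = 0.665 / √(0.908 × 0.738) = 0.665 / √0.670104 = 0.665 / 0.8186 ≈ 0.812.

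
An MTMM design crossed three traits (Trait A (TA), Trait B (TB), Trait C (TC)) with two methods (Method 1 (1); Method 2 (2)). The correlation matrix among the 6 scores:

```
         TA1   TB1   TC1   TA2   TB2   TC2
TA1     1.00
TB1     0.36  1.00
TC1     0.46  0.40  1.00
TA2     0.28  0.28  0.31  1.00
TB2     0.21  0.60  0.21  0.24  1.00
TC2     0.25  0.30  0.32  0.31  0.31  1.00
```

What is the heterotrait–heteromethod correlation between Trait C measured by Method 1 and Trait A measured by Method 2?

0.31

Different traits and methods: r(TC1, TA2) = 0.31.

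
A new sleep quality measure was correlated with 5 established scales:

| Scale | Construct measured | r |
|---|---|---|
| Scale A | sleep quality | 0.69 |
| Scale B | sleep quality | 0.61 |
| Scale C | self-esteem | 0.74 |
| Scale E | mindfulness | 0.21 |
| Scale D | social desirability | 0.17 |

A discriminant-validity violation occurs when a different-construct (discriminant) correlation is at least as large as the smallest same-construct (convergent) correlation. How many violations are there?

1

Convergent (same construct = sleep quality): Scale A, Scale B.
Smallest convergent = 0.61. Discriminant values: 0.74, 0.21, 0.17; count ≥ 0.61 → 1.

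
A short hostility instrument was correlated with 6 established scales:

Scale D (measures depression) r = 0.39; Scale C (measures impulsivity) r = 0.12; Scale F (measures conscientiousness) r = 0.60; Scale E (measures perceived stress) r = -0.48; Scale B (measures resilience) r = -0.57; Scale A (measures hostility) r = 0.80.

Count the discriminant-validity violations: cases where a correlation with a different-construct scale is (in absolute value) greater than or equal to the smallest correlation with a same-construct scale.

0

Convergent (same construct = hostility): Scale A.
Smallest convergent = 0.80. Discriminant |r|: 0.39, 0.12, 0.60, 0.48, 0.57; count ≥ 0.80 → 0.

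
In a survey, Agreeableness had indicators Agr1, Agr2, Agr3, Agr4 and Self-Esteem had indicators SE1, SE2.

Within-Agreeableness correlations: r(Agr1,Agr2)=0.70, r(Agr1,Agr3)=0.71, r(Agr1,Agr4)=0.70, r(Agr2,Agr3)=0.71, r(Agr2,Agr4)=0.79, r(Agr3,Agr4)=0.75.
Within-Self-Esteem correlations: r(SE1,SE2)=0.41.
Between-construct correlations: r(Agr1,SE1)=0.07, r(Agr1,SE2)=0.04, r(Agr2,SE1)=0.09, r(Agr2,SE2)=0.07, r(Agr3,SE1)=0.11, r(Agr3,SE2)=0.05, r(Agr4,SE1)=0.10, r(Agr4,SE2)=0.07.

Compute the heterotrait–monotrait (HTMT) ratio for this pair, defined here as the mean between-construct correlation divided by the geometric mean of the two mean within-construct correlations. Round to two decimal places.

Mean heterotrait r = 0.60/8 = 0.0750.
Mean within-Agr = 4.36/6 = 0.7267; mean within-SE = 0.41/1 = 0.4100.
Geometric mean = √(0.7267 × 0.4100) = 0.5458.
HTMT = 0.0750 / 0.5458 = 0.14.

0.14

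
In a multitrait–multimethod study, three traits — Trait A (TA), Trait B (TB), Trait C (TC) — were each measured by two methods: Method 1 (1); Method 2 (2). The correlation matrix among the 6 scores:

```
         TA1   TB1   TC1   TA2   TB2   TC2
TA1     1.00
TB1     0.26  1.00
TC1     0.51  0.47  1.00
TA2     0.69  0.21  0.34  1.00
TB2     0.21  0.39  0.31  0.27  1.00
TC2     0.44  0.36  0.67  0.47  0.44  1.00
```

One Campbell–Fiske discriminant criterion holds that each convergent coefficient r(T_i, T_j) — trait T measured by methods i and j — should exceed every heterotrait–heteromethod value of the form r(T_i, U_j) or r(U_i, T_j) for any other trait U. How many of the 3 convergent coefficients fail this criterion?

Each convergent coefficient versus the relevant comparison correlations:
TA (methods 1·2): 0.69 vs {0.21, 0.21, 0.44, 0.34} → pass.
TB (methods 1·2): 0.39 vs {0.21, 0.21, 0.36, 0.31} → pass.
TC (methods 1·2): 0.67 vs {0.34, 0.44, 0.31, 0.36} → pass.
0 of 3 fail.

0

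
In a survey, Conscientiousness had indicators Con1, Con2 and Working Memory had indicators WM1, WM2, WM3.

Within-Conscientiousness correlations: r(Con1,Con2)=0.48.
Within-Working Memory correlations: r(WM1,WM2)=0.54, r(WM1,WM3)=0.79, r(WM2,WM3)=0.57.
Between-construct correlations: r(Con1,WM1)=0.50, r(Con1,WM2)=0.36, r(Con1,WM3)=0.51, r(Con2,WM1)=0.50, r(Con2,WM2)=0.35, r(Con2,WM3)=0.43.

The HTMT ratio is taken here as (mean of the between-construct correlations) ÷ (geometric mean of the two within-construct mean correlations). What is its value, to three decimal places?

0.801

Between-construct mean = 2.65/6 = 0.4417.
Mean within-Con = 0.48/1 = 0.4800; mean within-WM = 1.90/3 = 0.6333.
Geometric mean = √(0.4800 × 0.6333) = 0.5513.
HTMT = 0.4417 / 0.5513 = 0.801.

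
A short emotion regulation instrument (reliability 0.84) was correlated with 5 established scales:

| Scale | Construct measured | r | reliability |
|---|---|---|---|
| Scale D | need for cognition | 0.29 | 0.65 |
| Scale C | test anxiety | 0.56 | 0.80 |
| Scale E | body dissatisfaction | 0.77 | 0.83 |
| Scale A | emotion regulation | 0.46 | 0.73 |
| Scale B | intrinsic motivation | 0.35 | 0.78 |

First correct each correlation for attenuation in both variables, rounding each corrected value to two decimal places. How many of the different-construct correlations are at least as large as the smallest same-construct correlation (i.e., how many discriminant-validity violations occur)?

Disattenuated r (r / √(r_scale · r_new)):
  Scale D (disc): 0.29 / √(0.65·0.84) = 0.39
  Scale C (disc): 0.56 / √(0.80·0.84) = 0.68
  Scale E (disc): 0.77 / √(0.83·0.84) = 0.92
  Scale A (conv): 0.46 / √(0.73·0.84) = 0.59
  Scale B (disc): 0.35 / √(0.78·0.84) = 0.43
Smallest convergent = 0.59. Discriminant values: 0.39, 0.68, 0.92, 0.43; count ≥ 0.59 → 2.

2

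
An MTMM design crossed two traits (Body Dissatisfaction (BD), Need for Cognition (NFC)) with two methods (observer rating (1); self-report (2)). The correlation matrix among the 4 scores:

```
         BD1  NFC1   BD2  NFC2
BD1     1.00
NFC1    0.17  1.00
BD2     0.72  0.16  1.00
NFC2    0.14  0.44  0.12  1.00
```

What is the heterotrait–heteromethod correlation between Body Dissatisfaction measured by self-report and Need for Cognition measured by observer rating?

0.16

Different traits and methods: r(BD2, NFC1) = 0.16.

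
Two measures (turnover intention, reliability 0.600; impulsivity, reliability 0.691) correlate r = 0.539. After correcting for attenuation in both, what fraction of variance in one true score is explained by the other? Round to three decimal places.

Disattenuated r = 0.539 / √(0.600 × 0.691) = 0.539 / 0.6439 = 0.8371.
Shared true-score variance = 0.8371² = 0.7007 ≈ 0.701.

0.701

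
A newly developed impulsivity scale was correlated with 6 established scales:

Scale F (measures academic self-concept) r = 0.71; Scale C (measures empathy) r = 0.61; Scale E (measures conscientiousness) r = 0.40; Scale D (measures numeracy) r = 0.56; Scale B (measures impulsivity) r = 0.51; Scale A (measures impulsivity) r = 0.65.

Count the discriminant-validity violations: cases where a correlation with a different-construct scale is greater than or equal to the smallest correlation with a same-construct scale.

3

Convergent (same construct = impulsivity): Scale B, Scale A.
Smallest convergent = 0.51. Discriminant values: 0.71, 0.61, 0.40, 0.56; count ≥ 0.51 → 3.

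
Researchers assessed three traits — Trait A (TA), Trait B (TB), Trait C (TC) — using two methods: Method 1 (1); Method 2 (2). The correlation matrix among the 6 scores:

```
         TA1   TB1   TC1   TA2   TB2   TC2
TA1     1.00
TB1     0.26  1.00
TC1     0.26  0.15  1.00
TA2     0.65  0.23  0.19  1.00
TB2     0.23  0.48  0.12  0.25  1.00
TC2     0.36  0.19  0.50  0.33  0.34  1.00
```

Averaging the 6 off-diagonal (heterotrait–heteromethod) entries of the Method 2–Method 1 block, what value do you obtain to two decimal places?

HTHM values (method 2 × method 1): 0.23, 0.19, 0.23, 0.12, 0.36, 0.19; mean = 1.32/6 = 0.22.

0.22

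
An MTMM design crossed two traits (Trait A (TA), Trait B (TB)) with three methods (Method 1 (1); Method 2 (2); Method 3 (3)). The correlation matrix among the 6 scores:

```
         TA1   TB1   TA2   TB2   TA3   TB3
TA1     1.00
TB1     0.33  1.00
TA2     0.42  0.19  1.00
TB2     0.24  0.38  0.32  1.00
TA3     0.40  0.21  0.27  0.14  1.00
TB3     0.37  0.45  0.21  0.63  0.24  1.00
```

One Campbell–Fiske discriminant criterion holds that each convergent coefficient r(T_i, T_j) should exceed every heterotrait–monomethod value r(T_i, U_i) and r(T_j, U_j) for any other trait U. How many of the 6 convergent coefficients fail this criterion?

Checking each validity diagonal entry against its comparison values:
TA (methods 1·2): 0.42 vs {0.33, 0.32} → pass.
TA (methods 1·3): 0.40 vs {0.33, 0.24} → pass.
TA (methods 2·3): 0.27 vs {0.32, 0.24} → fail.
TB (methods 1·2): 0.38 vs {0.33, 0.32} → pass.
TB (methods 1·3): 0.45 vs {0.33, 0.24} → pass.
TB (methods 2·3): 0.63 vs {0.32, 0.24} → pass.
1 of 6 fail.

1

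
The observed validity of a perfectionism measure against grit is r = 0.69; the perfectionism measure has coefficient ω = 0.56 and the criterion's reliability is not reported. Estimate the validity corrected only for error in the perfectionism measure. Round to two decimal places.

Single correction: r_c = r_obs / √r_xx = 0.69 / √0.56 = 0.69 / 0.7483 ≈ 0.92.

0.92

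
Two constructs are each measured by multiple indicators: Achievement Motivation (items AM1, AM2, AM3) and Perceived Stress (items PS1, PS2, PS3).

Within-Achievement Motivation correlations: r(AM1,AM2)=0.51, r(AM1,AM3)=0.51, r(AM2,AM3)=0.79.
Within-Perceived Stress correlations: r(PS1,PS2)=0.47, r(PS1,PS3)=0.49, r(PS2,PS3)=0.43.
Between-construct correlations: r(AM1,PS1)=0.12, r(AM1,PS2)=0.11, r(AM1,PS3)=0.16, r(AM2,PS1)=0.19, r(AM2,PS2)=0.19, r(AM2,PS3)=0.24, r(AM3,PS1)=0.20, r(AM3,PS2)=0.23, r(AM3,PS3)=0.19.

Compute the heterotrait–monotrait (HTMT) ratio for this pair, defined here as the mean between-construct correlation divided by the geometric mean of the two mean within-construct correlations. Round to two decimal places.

0.34

Mean between = 1.63/9 = 0.1811.
Mean within-AM = 1.81/3 = 0.6033; mean within-PS = 1.39/3 = 0.4633.
Geometric mean = √(0.6033 × 0.4633) = 0.5287.
HTMT = 0.1811 / 0.5287 = 0.34.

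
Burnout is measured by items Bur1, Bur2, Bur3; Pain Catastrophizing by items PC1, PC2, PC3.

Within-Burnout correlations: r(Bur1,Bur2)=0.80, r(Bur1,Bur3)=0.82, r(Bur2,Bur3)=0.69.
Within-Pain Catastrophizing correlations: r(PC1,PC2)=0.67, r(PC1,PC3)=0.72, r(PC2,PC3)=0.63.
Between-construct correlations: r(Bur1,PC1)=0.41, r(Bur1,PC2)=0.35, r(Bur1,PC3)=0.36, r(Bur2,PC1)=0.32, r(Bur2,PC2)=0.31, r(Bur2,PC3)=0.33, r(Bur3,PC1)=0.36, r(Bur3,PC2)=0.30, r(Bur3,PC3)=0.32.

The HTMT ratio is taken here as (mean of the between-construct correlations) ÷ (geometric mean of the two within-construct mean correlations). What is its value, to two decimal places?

Between-construct mean = 3.06/9 = 0.3400.
Mean within-Bur = 2.31/3 = 0.7700; mean within-PC = 2.02/3 = 0.6733.
Geometric mean = √(0.7700 × 0.6733) = 0.7200.
HTMT = 0.3400 / 0.7200 = 0.47.

0.47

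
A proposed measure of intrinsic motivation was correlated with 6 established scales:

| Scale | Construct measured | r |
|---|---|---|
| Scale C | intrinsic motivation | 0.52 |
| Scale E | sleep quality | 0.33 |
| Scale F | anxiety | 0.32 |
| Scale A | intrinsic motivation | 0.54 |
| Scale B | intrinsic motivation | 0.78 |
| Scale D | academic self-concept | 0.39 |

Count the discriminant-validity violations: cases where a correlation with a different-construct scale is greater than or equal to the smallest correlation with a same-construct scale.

Convergent (same construct = intrinsic motivation): Scale C, Scale A, Scale B.
Smallest convergent = 0.52. Discriminant values: 0.33, 0.32, 0.39; count ≥ 0.52 → 0.

0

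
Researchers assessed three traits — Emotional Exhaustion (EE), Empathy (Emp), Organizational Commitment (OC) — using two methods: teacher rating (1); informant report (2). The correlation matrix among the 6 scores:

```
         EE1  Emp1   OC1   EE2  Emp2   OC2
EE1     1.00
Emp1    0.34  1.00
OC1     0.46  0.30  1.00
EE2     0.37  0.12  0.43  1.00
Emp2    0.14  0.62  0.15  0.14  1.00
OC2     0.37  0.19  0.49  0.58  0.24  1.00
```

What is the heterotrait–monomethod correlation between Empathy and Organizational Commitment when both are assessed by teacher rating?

Different traits, same method: r(Emp1, OC1) = 0.30.

0.30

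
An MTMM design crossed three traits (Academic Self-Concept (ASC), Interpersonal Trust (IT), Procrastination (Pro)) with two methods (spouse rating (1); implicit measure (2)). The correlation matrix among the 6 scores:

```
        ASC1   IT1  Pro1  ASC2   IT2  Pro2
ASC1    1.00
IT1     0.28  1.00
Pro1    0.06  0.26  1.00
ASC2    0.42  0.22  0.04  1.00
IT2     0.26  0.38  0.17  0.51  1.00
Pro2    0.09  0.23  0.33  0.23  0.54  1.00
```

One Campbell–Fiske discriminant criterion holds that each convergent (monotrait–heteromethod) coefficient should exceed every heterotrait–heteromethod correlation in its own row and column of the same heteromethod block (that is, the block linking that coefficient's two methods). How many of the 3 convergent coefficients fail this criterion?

Each convergent coefficient versus the relevant comparison correlations:
ASC (methods 1·2): 0.42 vs {0.26, 0.22, 0.09, 0.04} → pass.
IT (methods 1·2): 0.38 vs {0.22, 0.26, 0.23, 0.17} → pass.
Pro (methods 1·2): 0.33 vs {0.04, 0.09, 0.17, 0.23} → pass.
0 of 3 fail.

0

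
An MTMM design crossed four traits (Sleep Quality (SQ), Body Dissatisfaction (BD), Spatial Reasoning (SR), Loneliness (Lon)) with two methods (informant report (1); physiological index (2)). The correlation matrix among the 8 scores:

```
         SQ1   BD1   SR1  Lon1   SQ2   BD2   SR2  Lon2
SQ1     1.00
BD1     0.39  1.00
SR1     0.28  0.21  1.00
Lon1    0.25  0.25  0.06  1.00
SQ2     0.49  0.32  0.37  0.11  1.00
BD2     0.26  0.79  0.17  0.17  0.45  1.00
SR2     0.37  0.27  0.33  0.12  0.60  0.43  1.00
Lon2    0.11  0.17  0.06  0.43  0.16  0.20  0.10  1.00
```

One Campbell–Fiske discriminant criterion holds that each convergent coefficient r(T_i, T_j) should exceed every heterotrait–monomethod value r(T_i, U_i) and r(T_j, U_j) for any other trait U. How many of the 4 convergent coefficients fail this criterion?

2

Checking each validity diagonal entry against its comparison values:
SQ (methods 1·2): 0.49 vs {0.39, 0.45, 0.28, 0.60, 0.25, 0.16} → fail.
BD (methods 1·2): 0.79 vs {0.39, 0.45, 0.21, 0.43, 0.25, 0.20} → pass.
SR (methods 1·2): 0.33 vs {0.28, 0.60, 0.21, 0.43, 0.06, 0.10} → fail.
Lon (methods 1·2): 0.43 vs {0.25, 0.16, 0.25, 0.20, 0.06, 0.10} → pass.
2 of 4 fail.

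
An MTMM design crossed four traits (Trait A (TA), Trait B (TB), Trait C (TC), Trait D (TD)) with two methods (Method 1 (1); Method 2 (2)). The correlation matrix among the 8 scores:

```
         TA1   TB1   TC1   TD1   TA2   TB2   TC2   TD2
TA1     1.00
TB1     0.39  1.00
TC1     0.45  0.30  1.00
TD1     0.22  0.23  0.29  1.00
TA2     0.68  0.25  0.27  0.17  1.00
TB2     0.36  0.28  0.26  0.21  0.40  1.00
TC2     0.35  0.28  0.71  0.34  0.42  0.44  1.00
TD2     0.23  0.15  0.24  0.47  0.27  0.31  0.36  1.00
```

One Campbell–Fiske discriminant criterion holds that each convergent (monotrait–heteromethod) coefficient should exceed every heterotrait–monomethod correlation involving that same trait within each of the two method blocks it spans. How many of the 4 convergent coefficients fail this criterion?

Convergent coefficients and their comparison sets:
TA (methods 1·2): 0.68 vs {0.39, 0.40, 0.45, 0.42, 0.22, 0.27} → pass.
TB (methods 1·2): 0.28 vs {0.39, 0.40, 0.30, 0.44, 0.23, 0.31} → fail.
TC (methods 1·2): 0.71 vs {0.45, 0.42, 0.30, 0.44, 0.29, 0.36} → pass.
TD (methods 1·2): 0.47 vs {0.22, 0.27, 0.23, 0.31, 0.29, 0.36} → pass.
1 of 4 fail.

1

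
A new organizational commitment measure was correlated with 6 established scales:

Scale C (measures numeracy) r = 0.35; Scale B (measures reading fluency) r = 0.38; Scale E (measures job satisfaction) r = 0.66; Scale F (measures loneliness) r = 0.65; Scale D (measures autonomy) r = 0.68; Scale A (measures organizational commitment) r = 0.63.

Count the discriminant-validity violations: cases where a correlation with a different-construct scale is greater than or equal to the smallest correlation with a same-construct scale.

3

Convergent (same construct = organizational commitment): Scale A.
Smallest convergent = 0.63. Discriminant values: 0.35, 0.38, 0.66, 0.65, 0.68; count ≥ 0.63 → 3.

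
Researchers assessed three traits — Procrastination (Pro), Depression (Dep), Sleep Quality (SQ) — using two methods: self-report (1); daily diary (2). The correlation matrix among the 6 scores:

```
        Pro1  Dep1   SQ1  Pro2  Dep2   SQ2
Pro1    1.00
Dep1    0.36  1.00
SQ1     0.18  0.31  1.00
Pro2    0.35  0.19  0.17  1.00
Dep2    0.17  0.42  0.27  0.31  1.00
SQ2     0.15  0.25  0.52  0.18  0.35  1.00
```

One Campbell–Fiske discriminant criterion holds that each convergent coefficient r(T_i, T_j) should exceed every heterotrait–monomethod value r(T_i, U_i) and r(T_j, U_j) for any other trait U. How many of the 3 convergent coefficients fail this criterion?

Each convergent coefficient versus the relevant comparison correlations:
Pro (methods 1·2): 0.35 vs {0.36, 0.31, 0.18, 0.18} → fail.
Dep (methods 1·2): 0.42 vs {0.36, 0.31, 0.31, 0.35} → pass.
SQ (methods 1·2): 0.52 vs {0.18, 0.18, 0.31, 0.35} → pass.
1 of 3 fail.

1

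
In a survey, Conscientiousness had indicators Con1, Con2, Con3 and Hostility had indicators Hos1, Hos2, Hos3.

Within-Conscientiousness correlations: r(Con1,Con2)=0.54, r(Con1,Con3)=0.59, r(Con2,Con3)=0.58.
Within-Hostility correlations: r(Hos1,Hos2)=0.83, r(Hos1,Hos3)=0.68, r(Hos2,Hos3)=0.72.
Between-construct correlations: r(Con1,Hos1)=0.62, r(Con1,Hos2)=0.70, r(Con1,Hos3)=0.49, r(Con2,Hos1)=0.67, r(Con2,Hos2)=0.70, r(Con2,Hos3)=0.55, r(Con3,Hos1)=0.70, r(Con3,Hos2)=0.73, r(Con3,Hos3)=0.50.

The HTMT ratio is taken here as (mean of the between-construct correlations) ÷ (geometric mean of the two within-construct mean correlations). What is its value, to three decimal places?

Mean heterotrait r = 5.66/9 = 0.6289.
Mean within-Con = 1.71/3 = 0.5700; mean within-Hos = 2.23/3 = 0.7433.
Geometric mean = √(0.5700 × 0.7433) = 0.6509.
HTMT = 0.6289 / 0.6509 = 0.966.

0.966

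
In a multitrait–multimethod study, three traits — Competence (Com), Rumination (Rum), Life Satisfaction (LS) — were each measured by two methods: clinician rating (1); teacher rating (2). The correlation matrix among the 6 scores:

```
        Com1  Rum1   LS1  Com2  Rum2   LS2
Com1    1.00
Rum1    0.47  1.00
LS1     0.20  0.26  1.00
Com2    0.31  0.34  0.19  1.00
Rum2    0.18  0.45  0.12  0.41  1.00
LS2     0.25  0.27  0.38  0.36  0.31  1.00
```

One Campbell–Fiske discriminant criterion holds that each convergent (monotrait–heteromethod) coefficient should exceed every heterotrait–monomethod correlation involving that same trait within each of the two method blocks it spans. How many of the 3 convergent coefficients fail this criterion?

2

Each convergent coefficient versus the relevant comparison correlations:
Com (methods 1·2): 0.31 vs {0.47, 0.41, 0.20, 0.36} → fail.
Rum (methods 1·2): 0.45 vs {0.47, 0.41, 0.26, 0.31} → fail.
LS (methods 1·2): 0.38 vs {0.20, 0.36, 0.26, 0.31} → pass.
2 of 3 fail.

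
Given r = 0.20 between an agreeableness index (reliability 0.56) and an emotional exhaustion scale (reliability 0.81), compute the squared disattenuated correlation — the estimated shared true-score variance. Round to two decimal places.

Disattenuated r = 0.20 / √(0.56 × 0.81) = 0.20 / 0.6735 = 0.2970.
Shared true-score variance = 0.2970² = 0.0882 ≈ 0.09.

0.09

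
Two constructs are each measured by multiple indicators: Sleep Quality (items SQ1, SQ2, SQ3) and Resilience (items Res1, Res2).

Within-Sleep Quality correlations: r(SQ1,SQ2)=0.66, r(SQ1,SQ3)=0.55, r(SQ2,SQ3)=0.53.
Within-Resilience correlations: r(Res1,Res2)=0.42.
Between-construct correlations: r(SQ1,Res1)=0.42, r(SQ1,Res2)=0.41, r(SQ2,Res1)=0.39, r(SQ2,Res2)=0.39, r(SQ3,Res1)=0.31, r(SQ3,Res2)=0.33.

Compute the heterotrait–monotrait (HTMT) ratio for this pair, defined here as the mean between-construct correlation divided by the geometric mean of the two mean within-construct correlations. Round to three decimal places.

0.760

Mean between = 2.25/6 = 0.3750.
Mean within-SQ = 1.74/3 = 0.5800; mean within-Res = 0.42/1 = 0.4200.
Geometric mean = √(0.5800 × 0.4200) = 0.4936.
HTMT = 0.3750 / 0.4936 = 0.760.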